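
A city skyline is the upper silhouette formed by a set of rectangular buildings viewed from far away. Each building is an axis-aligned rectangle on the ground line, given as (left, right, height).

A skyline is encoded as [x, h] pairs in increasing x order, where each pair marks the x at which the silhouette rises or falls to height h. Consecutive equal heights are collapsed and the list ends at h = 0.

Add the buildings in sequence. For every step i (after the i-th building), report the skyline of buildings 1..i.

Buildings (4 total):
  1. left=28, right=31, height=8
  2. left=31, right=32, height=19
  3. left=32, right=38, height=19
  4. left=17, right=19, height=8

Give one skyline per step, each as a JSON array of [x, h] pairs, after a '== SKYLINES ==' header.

== SKYLINES ==
[[28,8],[31,0]]
[[28,8],[31,19],[32,0]]
[[28,8],[31,19],[38,0]]
[[17,8],[19,0],[28,8],[31,19],[38,0]]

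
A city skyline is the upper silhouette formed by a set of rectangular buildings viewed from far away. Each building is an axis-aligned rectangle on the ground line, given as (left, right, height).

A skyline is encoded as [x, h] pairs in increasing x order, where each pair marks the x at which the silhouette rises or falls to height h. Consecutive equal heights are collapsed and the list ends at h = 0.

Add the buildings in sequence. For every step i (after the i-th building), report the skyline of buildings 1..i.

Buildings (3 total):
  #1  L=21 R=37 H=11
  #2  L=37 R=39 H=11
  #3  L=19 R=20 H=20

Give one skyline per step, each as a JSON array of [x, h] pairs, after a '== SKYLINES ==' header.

== SKYLINES ==
[[21,11],[37,0]]
[[21,11],[39,0]]
[[19,20],[20,0],[21,11],[39,0]]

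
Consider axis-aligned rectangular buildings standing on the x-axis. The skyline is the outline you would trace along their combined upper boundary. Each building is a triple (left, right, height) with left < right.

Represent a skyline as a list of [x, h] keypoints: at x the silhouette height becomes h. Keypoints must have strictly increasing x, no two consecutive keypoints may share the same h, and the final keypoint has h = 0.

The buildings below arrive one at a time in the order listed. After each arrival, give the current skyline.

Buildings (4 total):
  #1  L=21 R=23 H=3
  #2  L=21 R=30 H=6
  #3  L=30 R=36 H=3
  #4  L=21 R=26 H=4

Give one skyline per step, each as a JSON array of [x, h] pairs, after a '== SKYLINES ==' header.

== SKYLINES ==
[[21,3],[23,0]]
[[21,6],[30,0]]
[[21,6],[30,3],[36,0]]
[[21,6],[30,3],[36,0]]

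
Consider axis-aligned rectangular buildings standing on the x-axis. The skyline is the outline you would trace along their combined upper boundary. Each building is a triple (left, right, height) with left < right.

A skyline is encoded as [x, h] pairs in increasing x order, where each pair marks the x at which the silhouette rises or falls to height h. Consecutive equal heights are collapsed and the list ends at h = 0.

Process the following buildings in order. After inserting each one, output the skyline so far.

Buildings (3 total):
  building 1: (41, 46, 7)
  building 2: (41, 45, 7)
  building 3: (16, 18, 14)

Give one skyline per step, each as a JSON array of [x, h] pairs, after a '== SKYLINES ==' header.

== SKYLINES ==
[[41,7],[46,0]]
[[41,7],[46,0]]
[[16,14],[18,0],[41,7],[46,0]]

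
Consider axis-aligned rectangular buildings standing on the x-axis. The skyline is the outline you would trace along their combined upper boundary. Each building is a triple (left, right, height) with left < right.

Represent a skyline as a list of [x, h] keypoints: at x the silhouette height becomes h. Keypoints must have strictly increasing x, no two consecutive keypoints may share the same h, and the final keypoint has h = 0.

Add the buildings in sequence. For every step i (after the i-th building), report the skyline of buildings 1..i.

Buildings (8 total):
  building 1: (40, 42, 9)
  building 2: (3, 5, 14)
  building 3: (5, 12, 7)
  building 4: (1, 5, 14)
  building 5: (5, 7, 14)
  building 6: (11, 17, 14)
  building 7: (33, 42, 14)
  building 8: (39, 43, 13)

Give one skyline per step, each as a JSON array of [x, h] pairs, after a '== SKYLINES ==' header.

== SKYLINES ==
[[40,9],[42,0]]
[[3,14],[5,0],[40,9],[42,0]]
[[3,14],[5,7],[12,0],[40,9],[42,0]]
[[1,14],[5,7],[12,0],[40,9],[42,0]]
[[1,14],[7,7],[12,0],[40,9],[42,0]]
[[1,14],[7,7],[11,14],[17,0],[40,9],[42,0]]
[[1,14],[7,7],[11,14],[17,0],[33,14],[42,0]]
[[1,14],[7,7],[11,14],[17,0],[33,14],[42,13],[43,0]]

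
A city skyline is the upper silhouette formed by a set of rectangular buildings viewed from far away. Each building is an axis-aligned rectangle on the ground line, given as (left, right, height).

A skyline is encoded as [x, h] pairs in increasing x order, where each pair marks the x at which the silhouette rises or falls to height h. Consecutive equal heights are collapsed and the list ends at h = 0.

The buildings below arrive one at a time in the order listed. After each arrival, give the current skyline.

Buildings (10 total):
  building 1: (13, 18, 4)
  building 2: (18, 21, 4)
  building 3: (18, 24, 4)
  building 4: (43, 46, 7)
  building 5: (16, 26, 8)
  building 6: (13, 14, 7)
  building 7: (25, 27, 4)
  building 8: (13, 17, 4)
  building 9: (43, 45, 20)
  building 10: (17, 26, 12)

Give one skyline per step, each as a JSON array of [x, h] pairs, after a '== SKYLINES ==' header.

== SKYLINES ==
[[13,4],[18,0]]
[[13,4],[21,0]]
[[13,4],[24,0]]
[[13,4],[24,0],[43,7],[46,0]]
[[13,4],[16,8],[26,0],[43,7],[46,0]]
[[13,7],[14,4],[16,8],[26,0],[43,7],[46,0]]
[[13,7],[14,4],[16,8],[26,4],[27,0],[43,7],[46,0]]
[[13,7],[14,4],[16,8],[26,4],[27,0],[43,7],[46,0]]
[[13,7],[14,4],[16,8],[26,4],[27,0],[43,20],[45,7],[46,0]]
[[13,7],[14,4],[16,8],[17,12],[26,4],[27,0],[43,20],[45,7],[46,0]]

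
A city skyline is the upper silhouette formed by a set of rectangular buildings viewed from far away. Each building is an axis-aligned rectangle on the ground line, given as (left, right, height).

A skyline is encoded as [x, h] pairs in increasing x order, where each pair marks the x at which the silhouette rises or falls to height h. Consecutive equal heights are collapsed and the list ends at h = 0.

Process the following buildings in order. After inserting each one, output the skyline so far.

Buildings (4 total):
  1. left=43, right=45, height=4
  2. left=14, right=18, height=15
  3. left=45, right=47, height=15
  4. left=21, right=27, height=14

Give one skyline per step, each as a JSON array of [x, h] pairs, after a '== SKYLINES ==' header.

== SKYLINES ==
[[43,4],[45,0]]
[[14,15],[18,0],[43,4],[45,0]]
[[14,15],[18,0],[43,4],[45,15],[47,0]]
[[14,15],[18,0],[21,14],[27,0],[43,4],[45,15],[47,0]]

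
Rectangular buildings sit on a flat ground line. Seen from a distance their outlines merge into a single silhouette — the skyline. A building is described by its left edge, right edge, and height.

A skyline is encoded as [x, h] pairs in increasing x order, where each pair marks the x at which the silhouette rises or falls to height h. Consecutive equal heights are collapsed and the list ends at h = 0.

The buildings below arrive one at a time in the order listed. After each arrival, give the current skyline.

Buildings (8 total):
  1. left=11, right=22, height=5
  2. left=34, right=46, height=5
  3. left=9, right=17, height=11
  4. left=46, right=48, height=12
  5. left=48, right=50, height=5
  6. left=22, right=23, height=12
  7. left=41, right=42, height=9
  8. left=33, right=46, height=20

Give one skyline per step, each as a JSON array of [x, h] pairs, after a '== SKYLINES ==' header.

== SKYLINES ==
[[11,5],[22,0]]
[[11,5],[22,0],[34,5],[46,0]]
[[9,11],[17,5],[22,0],[34,5],[46,0]]
[[9,11],[17,5],[22,0],[34,5],[46,12],[48,0]]
[[9,11],[17,5],[22,0],[34,5],[46,12],[48,5],[50,0]]
[[9,11],[17,5],[22,12],[23,0],[34,5],[46,12],[48,5],[50,0]]
[[9,11],[17,5],[22,12],[23,0],[34,5],[41,9],[42,5],[46,12],[48,5],[50,0]]
[[9,11],[17,5],[22,12],[23,0],[33,20],[46,12],[48,5],[50,0]]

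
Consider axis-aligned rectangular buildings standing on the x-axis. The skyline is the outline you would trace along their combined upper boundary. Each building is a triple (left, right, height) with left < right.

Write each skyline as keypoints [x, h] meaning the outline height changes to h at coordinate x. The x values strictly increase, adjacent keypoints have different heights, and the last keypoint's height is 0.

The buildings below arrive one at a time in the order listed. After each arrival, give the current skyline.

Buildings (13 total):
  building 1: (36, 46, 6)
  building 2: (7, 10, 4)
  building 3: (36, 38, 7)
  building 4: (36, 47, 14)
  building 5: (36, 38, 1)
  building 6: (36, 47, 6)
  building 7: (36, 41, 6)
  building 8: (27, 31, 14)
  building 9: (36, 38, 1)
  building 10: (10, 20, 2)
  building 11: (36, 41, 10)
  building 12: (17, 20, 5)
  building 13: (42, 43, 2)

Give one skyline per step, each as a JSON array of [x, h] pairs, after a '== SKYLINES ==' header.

== SKYLINES ==
[[36,6],[46,0]]
[[7,4],[10,0],[36,6],[46,0]]
[[7,4],[10,0],[36,7],[38,6],[46,0]]
[[7,4],[10,0],[36,14],[47,0]]
[[7,4],[10,0],[36,14],[47,0]]
[[7,4],[10,0],[36,14],[47,0]]
[[7,4],[10,0],[36,14],[47,0]]
[[7,4],[10,0],[27,14],[31,0],[36,14],[47,0]]
[[7,4],[10,0],[27,14],[31,0],[36,14],[47,0]]
[[7,4],[10,2],[20,0],[27,14],[31,0],[36,14],[47,0]]
[[7,4],[10,2],[20,0],[27,14],[31,0],[36,14],[47,0]]
[[7,4],[10,2],[17,5],[20,0],[27,14],[31,0],[36,14],[47,0]]
[[7,4],[10,2],[17,5],[20,0],[27,14],[31,0],[36,14],[47,0]]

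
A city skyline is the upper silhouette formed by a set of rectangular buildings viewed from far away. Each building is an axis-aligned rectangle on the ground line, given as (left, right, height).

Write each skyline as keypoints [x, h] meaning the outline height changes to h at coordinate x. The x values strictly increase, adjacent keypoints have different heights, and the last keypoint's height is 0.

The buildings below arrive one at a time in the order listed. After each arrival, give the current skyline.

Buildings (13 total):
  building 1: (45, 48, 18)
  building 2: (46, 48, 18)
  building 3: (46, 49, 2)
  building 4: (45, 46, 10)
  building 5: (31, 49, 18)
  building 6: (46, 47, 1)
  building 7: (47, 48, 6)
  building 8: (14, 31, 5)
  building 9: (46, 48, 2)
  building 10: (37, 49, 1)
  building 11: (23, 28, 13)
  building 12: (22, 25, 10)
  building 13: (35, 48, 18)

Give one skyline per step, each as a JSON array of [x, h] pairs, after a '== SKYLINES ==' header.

== SKYLINES ==
[[45,18],[48,0]]
[[45,18],[48,0]]
[[45,18],[48,2],[49,0]]
[[45,18],[48,2],[49,0]]
[[31,18],[49,0]]
[[31,18],[49,0]]
[[31,18],[49,0]]
[[14,5],[31,18],[49,0]]
[[14,5],[31,18],[49,0]]
[[14,5],[31,18],[49,0]]
[[14,5],[23,13],[28,5],[31,18],[49,0]]
[[14,5],[22,10],[23,13],[28,5],[31,18],[49,0]]
[[14,5],[22,10],[23,13],[28,5],[31,18],[49,0]]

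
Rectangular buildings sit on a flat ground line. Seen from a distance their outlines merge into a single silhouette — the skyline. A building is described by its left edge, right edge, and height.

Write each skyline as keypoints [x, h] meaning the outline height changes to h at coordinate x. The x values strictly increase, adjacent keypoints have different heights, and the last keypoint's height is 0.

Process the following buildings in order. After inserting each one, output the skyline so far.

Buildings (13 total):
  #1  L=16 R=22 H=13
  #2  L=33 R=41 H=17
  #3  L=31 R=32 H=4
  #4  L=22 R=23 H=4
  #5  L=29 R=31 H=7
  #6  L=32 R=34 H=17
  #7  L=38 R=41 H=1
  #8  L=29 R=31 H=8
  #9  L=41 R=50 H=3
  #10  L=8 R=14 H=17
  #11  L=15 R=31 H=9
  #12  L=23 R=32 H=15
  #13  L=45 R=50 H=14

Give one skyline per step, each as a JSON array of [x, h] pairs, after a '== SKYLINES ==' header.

== SKYLINES ==
[[16,13],[22,0]]
[[16,13],[22,0],[33,17],[41,0]]
[[16,13],[22,0],[31,4],[32,0],[33,17],[41,0]]
[[16,13],[22,4],[23,0],[31,4],[32,0],[33,17],[41,0]]
[[16,13],[22,4],[23,0],[29,7],[31,4],[32,0],[33,17],[41,0]]
[[16,13],[22,4],[23,0],[29,7],[31,4],[32,17],[41,0]]
[[16,13],[22,4],[23,0],[29,7],[31,4],[32,17],[41,0]]
[[16,13],[22,4],[23,0],[29,8],[31,4],[32,17],[41,0]]
[[16,13],[22,4],[23,0],[29,8],[31,4],[32,17],[41,3],[50,0]]
[[8,17],[14,0],[16,13],[22,4],[23,0],[29,8],[31,4],[32,17],[41,3],[50,0]]
[[8,17],[14,0],[15,9],[16,13],[22,9],[31,4],[32,17],[41,3],[50,0]]
[[8,17],[14,0],[15,9],[16,13],[22,9],[23,15],[32,17],[41,3],[50,0]]
[[8,17],[14,0],[15,9],[16,13],[22,9],[23,15],[32,17],[41,3],[45,14],[50,0]]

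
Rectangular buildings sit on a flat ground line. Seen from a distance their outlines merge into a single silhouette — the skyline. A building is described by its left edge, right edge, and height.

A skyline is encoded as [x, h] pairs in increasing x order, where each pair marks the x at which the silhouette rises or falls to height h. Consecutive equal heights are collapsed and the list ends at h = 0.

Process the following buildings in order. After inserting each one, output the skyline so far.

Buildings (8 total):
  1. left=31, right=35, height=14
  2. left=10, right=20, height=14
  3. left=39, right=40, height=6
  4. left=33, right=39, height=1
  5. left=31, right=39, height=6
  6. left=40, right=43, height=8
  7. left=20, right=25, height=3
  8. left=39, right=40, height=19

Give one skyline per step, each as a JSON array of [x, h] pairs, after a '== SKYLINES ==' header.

== SKYLINES ==
[[31,14],[35,0]]
[[10,14],[20,0],[31,14],[35,0]]
[[10,14],[20,0],[31,14],[35,0],[39,6],[40,0]]
[[10,14],[20,0],[31,14],[35,1],[39,6],[40,0]]
[[10,14],[20,0],[31,14],[35,6],[40,0]]
[[10,14],[20,0],[31,14],[35,6],[40,8],[43,0]]
[[10,14],[20,3],[25,0],[31,14],[35,6],[40,8],[43,0]]
[[10,14],[20,3],[25,0],[31,14],[35,6],[39,19],[40,8],[43,0]]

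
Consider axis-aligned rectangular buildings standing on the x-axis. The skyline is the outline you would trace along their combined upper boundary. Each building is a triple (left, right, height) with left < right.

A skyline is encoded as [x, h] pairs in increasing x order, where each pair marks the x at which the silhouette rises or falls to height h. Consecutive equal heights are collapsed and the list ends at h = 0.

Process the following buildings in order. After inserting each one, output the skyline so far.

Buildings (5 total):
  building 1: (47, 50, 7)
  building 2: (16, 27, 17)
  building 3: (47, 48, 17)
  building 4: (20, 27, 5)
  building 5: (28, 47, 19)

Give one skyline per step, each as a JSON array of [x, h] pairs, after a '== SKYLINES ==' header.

== SKYLINES ==
[[47,7],[50,0]]
[[16,17],[27,0],[47,7],[50,0]]
[[16,17],[27,0],[47,17],[48,7],[50,0]]
[[16,17],[27,0],[47,17],[48,7],[50,0]]
[[16,17],[27,0],[28,19],[47,17],[48,7],[50,0]]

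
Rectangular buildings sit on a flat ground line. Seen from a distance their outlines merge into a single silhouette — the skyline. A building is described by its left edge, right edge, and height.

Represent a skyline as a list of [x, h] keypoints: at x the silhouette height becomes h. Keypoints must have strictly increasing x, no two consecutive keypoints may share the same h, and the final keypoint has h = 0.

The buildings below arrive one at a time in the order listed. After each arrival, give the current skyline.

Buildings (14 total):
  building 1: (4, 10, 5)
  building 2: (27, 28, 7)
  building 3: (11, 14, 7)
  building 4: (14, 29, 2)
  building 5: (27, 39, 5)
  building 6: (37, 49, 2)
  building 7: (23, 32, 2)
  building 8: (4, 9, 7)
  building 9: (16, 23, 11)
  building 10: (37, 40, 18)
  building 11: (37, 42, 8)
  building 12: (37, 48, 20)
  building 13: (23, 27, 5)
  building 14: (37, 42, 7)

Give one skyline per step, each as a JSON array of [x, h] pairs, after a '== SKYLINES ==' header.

== SKYLINES ==
[[4,5],[10,0]]
[[4,5],[10,0],[27,7],[28,0]]
[[4,5],[10,0],[11,7],[14,0],[27,7],[28,0]]
[[4,5],[10,0],[11,7],[14,2],[27,7],[28,2],[29,0]]
[[4,5],[10,0],[11,7],[14,2],[27,7],[28,5],[39,0]]
[[4,5],[10,0],[11,7],[14,2],[27,7],[28,5],[39,2],[49,0]]
[[4,5],[10,0],[11,7],[14,2],[27,7],[28,5],[39,2],[49,0]]
[[4,7],[9,5],[10,0],[11,7],[14,2],[27,7],[28,5],[39,2],[49,0]]
[[4,7],[9,5],[10,0],[11,7],[14,2],[16,11],[23,2],[27,7],[28,5],[39,2],[49,0]]
[[4,7],[9,5],[10,0],[11,7],[14,2],[16,11],[23,2],[27,7],[28,5],[37,18],[40,2],[49,0]]
[[4,7],[9,5],[10,0],[11,7],[14,2],[16,11],[23,2],[27,7],[28,5],[37,18],[40,8],[42,2],[49,0]]
[[4,7],[9,5],[10,0],[11,7],[14,2],[16,11],[23,2],[27,7],[28,5],[37,20],[48,2],[49,0]]
[[4,7],[9,5],[10,0],[11,7],[14,2],[16,11],[23,5],[27,7],[28,5],[37,20],[48,2],[49,0]]
[[4,7],[9,5],[10,0],[11,7],[14,2],[16,11],[23,5],[27,7],[28,5],[37,20],[48,2],[49,0]]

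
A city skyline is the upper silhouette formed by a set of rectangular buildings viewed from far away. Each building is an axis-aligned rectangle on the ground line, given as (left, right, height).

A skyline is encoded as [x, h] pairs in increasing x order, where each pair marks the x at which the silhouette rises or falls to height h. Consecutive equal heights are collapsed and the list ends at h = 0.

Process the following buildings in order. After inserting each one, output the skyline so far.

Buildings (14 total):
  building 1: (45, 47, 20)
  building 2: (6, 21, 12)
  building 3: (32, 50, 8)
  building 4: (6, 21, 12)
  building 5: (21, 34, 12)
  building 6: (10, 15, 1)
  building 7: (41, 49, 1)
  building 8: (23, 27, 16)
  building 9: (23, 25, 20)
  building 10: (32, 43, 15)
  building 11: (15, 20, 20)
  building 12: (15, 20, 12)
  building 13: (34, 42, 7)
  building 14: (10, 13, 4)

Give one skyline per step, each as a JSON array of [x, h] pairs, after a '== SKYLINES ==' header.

== SKYLINES ==
[[45,20],[47,0]]
[[6,12],[21,0],[45,20],[47,0]]
[[6,12],[21,0],[32,8],[45,20],[47,8],[50,0]]
[[6,12],[21,0],[32,8],[45,20],[47,8],[50,0]]
[[6,12],[34,8],[45,20],[47,8],[50,0]]
[[6,12],[34,8],[45,20],[47,8],[50,0]]
[[6,12],[34,8],[45,20],[47,8],[50,0]]
[[6,12],[23,16],[27,12],[34,8],[45,20],[47,8],[50,0]]
[[6,12],[23,20],[25,16],[27,12],[34,8],[45,20],[47,8],[50,0]]
[[6,12],[23,20],[25,16],[27,12],[32,15],[43,8],[45,20],[47,8],[50,0]]
[[6,12],[15,20],[20,12],[23,20],[25,16],[27,12],[32,15],[43,8],[45,20],[47,8],[50,0]]
[[6,12],[15,20],[20,12],[23,20],[25,16],[27,12],[32,15],[43,8],[45,20],[47,8],[50,0]]
[[6,12],[15,20],[20,12],[23,20],[25,16],[27,12],[32,15],[43,8],[45,20],[47,8],[50,0]]
[[6,12],[15,20],[20,12],[23,20],[25,16],[27,12],[32,15],[43,8],[45,20],[47,8],[50,0]]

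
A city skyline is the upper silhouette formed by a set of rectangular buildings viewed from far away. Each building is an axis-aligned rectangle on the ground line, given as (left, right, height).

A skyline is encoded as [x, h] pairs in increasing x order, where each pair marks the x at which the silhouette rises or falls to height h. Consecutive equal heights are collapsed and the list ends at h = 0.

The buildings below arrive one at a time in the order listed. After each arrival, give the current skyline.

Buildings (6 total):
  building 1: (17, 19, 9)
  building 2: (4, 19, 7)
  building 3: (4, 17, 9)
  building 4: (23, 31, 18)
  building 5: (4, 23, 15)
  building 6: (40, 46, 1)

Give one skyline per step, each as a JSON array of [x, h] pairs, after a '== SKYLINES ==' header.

== SKYLINES ==
[[17,9],[19,0]]
[[4,7],[17,9],[19,0]]
[[4,9],[19,0]]
[[4,9],[19,0],[23,18],[31,0]]
[[4,15],[23,18],[31,0]]
[[4,15],[23,18],[31,0],[40,1],[46,0]]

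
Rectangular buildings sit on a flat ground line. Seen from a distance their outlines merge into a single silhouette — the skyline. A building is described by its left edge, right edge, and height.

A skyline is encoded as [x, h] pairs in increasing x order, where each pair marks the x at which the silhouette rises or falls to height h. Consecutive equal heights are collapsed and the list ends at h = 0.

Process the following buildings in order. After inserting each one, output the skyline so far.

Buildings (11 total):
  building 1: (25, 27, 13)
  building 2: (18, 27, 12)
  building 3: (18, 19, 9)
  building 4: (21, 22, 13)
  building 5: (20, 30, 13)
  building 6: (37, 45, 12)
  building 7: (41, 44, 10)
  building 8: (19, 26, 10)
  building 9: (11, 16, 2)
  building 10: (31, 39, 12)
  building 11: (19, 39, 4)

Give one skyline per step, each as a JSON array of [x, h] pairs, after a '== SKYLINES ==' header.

== SKYLINES ==
[[25,13],[27,0]]
[[18,12],[25,13],[27,0]]
[[18,12],[25,13],[27,0]]
[[18,12],[21,13],[22,12],[25,13],[27,0]]
[[18,12],[20,13],[30,0]]
[[18,12],[20,13],[30,0],[37,12],[45,0]]
[[18,12],[20,13],[30,0],[37,12],[45,0]]
[[18,12],[20,13],[30,0],[37,12],[45,0]]
[[11,2],[16,0],[18,12],[20,13],[30,0],[37,12],[45,0]]
[[11,2],[16,0],[18,12],[20,13],[30,0],[31,12],[45,0]]
[[11,2],[16,0],[18,12],[20,13],[30,4],[31,12],[45,0]]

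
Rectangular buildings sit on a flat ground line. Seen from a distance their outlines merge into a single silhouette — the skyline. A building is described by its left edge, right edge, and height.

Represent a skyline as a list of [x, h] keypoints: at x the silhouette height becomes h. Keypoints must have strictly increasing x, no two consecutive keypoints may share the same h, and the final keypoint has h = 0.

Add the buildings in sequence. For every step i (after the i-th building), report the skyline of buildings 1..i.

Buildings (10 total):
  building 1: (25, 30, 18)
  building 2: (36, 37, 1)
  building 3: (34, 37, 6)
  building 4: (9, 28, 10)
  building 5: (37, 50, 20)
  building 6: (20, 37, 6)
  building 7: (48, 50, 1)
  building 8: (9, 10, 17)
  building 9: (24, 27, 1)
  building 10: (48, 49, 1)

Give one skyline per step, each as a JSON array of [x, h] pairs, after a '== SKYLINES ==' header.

== SKYLINES ==
[[25,18],[30,0]]
[[25,18],[30,0],[36,1],[37,0]]
[[25,18],[30,0],[34,6],[37,0]]
[[9,10],[25,18],[30,0],[34,6],[37,0]]
[[9,10],[25,18],[30,0],[34,6],[37,20],[50,0]]
[[9,10],[25,18],[30,6],[37,20],[50,0]]
[[9,10],[25,18],[30,6],[37,20],[50,0]]
[[9,17],[10,10],[25,18],[30,6],[37,20],[50,0]]
[[9,17],[10,10],[25,18],[30,6],[37,20],[50,0]]
[[9,17],[10,10],[25,18],[30,6],[37,20],[50,0]]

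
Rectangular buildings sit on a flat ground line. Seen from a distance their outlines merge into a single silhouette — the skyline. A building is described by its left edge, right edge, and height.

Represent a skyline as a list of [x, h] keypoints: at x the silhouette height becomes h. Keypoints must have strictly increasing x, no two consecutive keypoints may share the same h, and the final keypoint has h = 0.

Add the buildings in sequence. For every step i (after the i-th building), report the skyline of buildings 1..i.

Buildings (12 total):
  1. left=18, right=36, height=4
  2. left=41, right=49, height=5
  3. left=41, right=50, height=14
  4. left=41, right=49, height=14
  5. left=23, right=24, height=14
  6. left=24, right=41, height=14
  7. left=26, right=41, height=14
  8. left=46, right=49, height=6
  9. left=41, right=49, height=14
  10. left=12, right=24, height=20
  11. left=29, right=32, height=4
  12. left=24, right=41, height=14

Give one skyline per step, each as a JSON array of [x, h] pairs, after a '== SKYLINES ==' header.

== SKYLINES ==
[[18,4],[36,0]]
[[18,4],[36,0],[41,5],[49,0]]
[[18,4],[36,0],[41,14],[50,0]]
[[18,4],[36,0],[41,14],[50,0]]
[[18,4],[23,14],[24,4],[36,0],[41,14],[50,0]]
[[18,4],[23,14],[50,0]]
[[18,4],[23,14],[50,0]]
[[18,4],[23,14],[50,0]]
[[18,4],[23,14],[50,0]]
[[12,20],[24,14],[50,0]]
[[12,20],[24,14],[50,0]]
[[12,20],[24,14],[50,0]]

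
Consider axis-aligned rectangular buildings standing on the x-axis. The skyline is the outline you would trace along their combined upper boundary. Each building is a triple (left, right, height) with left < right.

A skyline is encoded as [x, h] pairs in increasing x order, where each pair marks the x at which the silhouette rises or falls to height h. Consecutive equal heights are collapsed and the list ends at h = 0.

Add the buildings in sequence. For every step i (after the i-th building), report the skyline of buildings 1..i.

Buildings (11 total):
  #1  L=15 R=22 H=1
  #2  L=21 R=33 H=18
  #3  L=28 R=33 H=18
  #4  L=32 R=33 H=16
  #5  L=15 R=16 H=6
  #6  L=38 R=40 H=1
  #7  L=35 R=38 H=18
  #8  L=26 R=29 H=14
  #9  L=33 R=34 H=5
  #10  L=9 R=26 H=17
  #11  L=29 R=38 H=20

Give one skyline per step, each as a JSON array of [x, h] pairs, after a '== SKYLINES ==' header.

== SKYLINES ==
[[15,1],[22,0]]
[[15,1],[21,18],[33,0]]
[[15,1],[21,18],[33,0]]
[[15,1],[21,18],[33,0]]
[[15,6],[16,1],[21,18],[33,0]]
[[15,6],[16,1],[21,18],[33,0],[38,1],[40,0]]
[[15,6],[16,1],[21,18],[33,0],[35,18],[38,1],[40,0]]
[[15,6],[16,1],[21,18],[33,0],[35,18],[38,1],[40,0]]
[[15,6],[16,1],[21,18],[33,5],[34,0],[35,18],[38,1],[40,0]]
[[9,17],[21,18],[33,5],[34,0],[35,18],[38,1],[40,0]]
[[9,17],[21,18],[29,20],[38,1],[40,0]]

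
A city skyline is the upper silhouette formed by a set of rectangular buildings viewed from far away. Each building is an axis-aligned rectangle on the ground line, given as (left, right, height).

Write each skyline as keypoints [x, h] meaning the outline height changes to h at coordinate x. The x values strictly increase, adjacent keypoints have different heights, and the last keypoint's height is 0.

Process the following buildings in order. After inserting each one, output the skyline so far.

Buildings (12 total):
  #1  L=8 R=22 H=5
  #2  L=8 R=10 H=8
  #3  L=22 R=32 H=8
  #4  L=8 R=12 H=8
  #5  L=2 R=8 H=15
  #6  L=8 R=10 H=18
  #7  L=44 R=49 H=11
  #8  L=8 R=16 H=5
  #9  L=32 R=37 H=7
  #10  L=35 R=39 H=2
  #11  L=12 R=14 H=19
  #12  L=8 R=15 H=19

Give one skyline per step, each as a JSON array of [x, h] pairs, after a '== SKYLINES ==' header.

== SKYLINES ==
[[8,5],[22,0]]
[[8,8],[10,5],[22,0]]
[[8,8],[10,5],[22,8],[32,0]]
[[8,8],[12,5],[22,8],[32,0]]
[[2,15],[8,8],[12,5],[22,8],[32,0]]
[[2,15],[8,18],[10,8],[12,5],[22,8],[32,0]]
[[2,15],[8,18],[10,8],[12,5],[22,8],[32,0],[44,11],[49,0]]
[[2,15],[8,18],[10,8],[12,5],[22,8],[32,0],[44,11],[49,0]]
[[2,15],[8,18],[10,8],[12,5],[22,8],[32,7],[37,0],[44,11],[49,0]]
[[2,15],[8,18],[10,8],[12,5],[22,8],[32,7],[37,2],[39,0],[44,11],[49,0]]
[[2,15],[8,18],[10,8],[12,19],[14,5],[22,8],[32,7],[37,2],[39,0],[44,11],[49,0]]
[[2,15],[8,19],[15,5],[22,8],[32,7],[37,2],[39,0],[44,11],[49,0]]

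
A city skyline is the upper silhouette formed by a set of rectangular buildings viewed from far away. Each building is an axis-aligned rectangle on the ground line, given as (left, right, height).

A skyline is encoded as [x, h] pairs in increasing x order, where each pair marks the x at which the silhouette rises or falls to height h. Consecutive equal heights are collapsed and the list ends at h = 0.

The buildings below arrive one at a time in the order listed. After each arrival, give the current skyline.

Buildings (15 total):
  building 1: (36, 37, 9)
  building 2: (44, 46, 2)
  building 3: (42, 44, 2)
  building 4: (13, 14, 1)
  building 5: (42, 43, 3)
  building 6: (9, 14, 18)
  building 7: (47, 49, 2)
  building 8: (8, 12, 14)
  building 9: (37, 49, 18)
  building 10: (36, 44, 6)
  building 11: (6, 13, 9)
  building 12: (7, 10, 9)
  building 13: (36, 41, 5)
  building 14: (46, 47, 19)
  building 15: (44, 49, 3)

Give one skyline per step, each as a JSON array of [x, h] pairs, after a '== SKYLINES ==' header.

== SKYLINES ==
[[36,9],[37,0]]
[[36,9],[37,0],[44,2],[46,0]]
[[36,9],[37,0],[42,2],[46,0]]
[[13,1],[14,0],[36,9],[37,0],[42,2],[46,0]]
[[13,1],[14,0],[36,9],[37,0],[42,3],[43,2],[46,0]]
[[9,18],[14,0],[36,9],[37,0],[42,3],[43,2],[46,0]]
[[9,18],[14,0],[36,9],[37,0],[42,3],[43,2],[46,0],[47,2],[49,0]]
[[8,14],[9,18],[14,0],[36,9],[37,0],[42,3],[43,2],[46,0],[47,2],[49,0]]
[[8,14],[9,18],[14,0],[36,9],[37,18],[49,0]]
[[8,14],[9,18],[14,0],[36,9],[37,18],[49,0]]
[[6,9],[8,14],[9,18],[14,0],[36,9],[37,18],[49,0]]
[[6,9],[8,14],[9,18],[14,0],[36,9],[37,18],[49,0]]
[[6,9],[8,14],[9,18],[14,0],[36,9],[37,18],[49,0]]
[[6,9],[8,14],[9,18],[14,0],[36,9],[37,18],[46,19],[47,18],[49,0]]
[[6,9],[8,14],[9,18],[14,0],[36,9],[37,18],[46,19],[47,18],[49,0]]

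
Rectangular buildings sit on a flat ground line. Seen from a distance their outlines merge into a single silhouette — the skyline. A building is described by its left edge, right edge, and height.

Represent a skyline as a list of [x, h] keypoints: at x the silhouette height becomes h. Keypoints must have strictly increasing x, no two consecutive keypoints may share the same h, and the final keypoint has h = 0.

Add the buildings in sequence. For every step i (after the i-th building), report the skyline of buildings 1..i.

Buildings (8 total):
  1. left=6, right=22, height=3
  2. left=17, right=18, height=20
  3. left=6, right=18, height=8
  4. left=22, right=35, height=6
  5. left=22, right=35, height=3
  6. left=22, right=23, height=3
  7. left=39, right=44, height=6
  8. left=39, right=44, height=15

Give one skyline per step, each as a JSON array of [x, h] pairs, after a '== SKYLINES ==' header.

== SKYLINES ==
[[6,3],[22,0]]
[[6,3],[17,20],[18,3],[22,0]]
[[6,8],[17,20],[18,3],[22,0]]
[[6,8],[17,20],[18,3],[22,6],[35,0]]
[[6,8],[17,20],[18,3],[22,6],[35,0]]
[[6,8],[17,20],[18,3],[22,6],[35,0]]
[[6,8],[17,20],[18,3],[22,6],[35,0],[39,6],[44,0]]
[[6,8],[17,20],[18,3],[22,6],[35,0],[39,15],[44,0]]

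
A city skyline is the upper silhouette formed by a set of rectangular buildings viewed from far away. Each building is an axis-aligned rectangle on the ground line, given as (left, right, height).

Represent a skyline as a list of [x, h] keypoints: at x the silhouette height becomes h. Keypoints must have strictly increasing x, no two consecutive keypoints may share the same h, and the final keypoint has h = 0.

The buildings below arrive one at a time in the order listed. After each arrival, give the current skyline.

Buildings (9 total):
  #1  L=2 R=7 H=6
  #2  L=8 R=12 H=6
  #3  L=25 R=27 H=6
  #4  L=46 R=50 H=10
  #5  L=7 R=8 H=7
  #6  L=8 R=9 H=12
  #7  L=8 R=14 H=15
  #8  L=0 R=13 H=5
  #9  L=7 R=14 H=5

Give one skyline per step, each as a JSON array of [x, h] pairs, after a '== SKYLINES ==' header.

== SKYLINES ==
[[2,6],[7,0]]
[[2,6],[7,0],[8,6],[12,0]]
[[2,6],[7,0],[8,6],[12,0],[25,6],[27,0]]
[[2,6],[7,0],[8,6],[12,0],[25,6],[27,0],[46,10],[50,0]]
[[2,6],[7,7],[8,6],[12,0],[25,6],[27,0],[46,10],[50,0]]
[[2,6],[7,7],[8,12],[9,6],[12,0],[25,6],[27,0],[46,10],[50,0]]
[[2,6],[7,7],[8,15],[14,0],[25,6],[27,0],[46,10],[50,0]]
[[0,5],[2,6],[7,7],[8,15],[14,0],[25,6],[27,0],[46,10],[50,0]]
[[0,5],[2,6],[7,7],[8,15],[14,0],[25,6],[27,0],[46,10],[50,0]]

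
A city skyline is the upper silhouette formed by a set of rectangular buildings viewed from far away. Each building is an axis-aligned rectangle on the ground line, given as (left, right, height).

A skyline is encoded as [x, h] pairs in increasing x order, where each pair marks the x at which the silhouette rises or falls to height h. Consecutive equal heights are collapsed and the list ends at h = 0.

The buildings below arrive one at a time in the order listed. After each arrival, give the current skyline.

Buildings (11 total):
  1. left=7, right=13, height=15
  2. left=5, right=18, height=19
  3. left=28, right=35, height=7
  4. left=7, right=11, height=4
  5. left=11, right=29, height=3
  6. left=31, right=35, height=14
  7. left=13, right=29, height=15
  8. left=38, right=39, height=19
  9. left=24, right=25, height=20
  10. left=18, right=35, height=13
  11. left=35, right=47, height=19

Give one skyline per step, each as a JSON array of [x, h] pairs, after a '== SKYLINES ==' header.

== SKYLINES ==
[[7,15],[13,0]]
[[5,19],[18,0]]
[[5,19],[18,0],[28,7],[35,0]]
[[5,19],[18,0],[28,7],[35,0]]
[[5,19],[18,3],[28,7],[35,0]]
[[5,19],[18,3],[28,7],[31,14],[35,0]]
[[5,19],[18,15],[29,7],[31,14],[35,0]]
[[5,19],[18,15],[29,7],[31,14],[35,0],[38,19],[39,0]]
[[5,19],[18,15],[24,20],[25,15],[29,7],[31,14],[35,0],[38,19],[39,0]]
[[5,19],[18,15],[24,20],[25,15],[29,13],[31,14],[35,0],[38,19],[39,0]]
[[5,19],[18,15],[24,20],[25,15],[29,13],[31,14],[35,19],[47,0]]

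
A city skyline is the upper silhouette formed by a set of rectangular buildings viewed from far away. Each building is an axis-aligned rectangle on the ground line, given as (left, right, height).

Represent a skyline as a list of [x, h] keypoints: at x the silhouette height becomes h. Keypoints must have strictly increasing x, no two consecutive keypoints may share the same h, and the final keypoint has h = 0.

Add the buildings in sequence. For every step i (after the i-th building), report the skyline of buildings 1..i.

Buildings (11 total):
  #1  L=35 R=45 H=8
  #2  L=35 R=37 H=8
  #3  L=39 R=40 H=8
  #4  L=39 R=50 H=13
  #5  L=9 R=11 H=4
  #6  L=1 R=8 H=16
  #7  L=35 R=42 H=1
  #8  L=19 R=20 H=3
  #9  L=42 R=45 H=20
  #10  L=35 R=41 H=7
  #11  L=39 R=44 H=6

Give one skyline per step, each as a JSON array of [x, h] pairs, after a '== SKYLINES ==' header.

== SKYLINES ==
[[35,8],[45,0]]
[[35,8],[45,0]]
[[35,8],[45,0]]
[[35,8],[39,13],[50,0]]
[[9,4],[11,0],[35,8],[39,13],[50,0]]
[[1,16],[8,0],[9,4],[11,0],[35,8],[39,13],[50,0]]
[[1,16],[8,0],[9,4],[11,0],[35,8],[39,13],[50,0]]
[[1,16],[8,0],[9,4],[11,0],[19,3],[20,0],[35,8],[39,13],[50,0]]
[[1,16],[8,0],[9,4],[11,0],[19,3],[20,0],[35,8],[39,13],[42,20],[45,13],[50,0]]
[[1,16],[8,0],[9,4],[11,0],[19,3],[20,0],[35,8],[39,13],[42,20],[45,13],[50,0]]
[[1,16],[8,0],[9,4],[11,0],[19,3],[20,0],[35,8],[39,13],[42,20],[45,13],[50,0]]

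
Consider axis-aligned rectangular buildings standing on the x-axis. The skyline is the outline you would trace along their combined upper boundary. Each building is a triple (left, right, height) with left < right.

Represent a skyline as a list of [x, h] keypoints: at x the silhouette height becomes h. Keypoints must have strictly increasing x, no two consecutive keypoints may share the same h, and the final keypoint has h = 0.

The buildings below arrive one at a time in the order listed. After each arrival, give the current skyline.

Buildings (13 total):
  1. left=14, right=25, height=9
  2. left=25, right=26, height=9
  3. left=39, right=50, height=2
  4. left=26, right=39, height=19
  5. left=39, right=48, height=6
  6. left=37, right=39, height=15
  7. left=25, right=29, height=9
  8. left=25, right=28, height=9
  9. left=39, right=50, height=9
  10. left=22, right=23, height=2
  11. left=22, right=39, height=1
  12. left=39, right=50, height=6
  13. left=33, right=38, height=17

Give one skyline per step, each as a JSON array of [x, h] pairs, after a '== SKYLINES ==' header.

== SKYLINES ==
[[14,9],[25,0]]
[[14,9],[26,0]]
[[14,9],[26,0],[39,2],[50,0]]
[[14,9],[26,19],[39,2],[50,0]]
[[14,9],[26,19],[39,6],[48,2],[50,0]]
[[14,9],[26,19],[39,6],[48,2],[50,0]]
[[14,9],[26,19],[39,6],[48,2],[50,0]]
[[14,9],[26,19],[39,6],[48,2],[50,0]]
[[14,9],[26,19],[39,9],[50,0]]
[[14,9],[26,19],[39,9],[50,0]]
[[14,9],[26,19],[39,9],[50,0]]
[[14,9],[26,19],[39,9],[50,0]]
[[14,9],[26,19],[39,9],[50,0]]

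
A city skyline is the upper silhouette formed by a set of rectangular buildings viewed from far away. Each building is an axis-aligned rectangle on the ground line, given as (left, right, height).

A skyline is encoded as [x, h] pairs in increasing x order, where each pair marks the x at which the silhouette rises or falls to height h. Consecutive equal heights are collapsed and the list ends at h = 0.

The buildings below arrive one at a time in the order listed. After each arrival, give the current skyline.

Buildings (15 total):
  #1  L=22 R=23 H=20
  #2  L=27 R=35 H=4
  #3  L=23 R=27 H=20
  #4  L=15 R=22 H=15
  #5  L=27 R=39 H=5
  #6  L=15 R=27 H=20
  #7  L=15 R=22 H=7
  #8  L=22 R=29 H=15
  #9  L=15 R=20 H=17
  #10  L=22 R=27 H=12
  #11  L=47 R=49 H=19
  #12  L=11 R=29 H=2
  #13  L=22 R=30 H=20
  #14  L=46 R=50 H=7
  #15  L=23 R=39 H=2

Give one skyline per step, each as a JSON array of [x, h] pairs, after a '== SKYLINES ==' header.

== SKYLINES ==
[[22,20],[23,0]]
[[22,20],[23,0],[27,4],[35,0]]
[[22,20],[27,4],[35,0]]
[[15,15],[22,20],[27,4],[35,0]]
[[15,15],[22,20],[27,5],[39,0]]
[[15,20],[27,5],[39,0]]
[[15,20],[27,5],[39,0]]
[[15,20],[27,15],[29,5],[39,0]]
[[15,20],[27,15],[29,5],[39,0]]
[[15,20],[27,15],[29,5],[39,0]]
[[15,20],[27,15],[29,5],[39,0],[47,19],[49,0]]
[[11,2],[15,20],[27,15],[29,5],[39,0],[47,19],[49,0]]
[[11,2],[15,20],[30,5],[39,0],[47,19],[49,0]]
[[11,2],[15,20],[30,5],[39,0],[46,7],[47,19],[49,7],[50,0]]
[[11,2],[15,20],[30,5],[39,0],[46,7],[47,19],[49,7],[50,0]]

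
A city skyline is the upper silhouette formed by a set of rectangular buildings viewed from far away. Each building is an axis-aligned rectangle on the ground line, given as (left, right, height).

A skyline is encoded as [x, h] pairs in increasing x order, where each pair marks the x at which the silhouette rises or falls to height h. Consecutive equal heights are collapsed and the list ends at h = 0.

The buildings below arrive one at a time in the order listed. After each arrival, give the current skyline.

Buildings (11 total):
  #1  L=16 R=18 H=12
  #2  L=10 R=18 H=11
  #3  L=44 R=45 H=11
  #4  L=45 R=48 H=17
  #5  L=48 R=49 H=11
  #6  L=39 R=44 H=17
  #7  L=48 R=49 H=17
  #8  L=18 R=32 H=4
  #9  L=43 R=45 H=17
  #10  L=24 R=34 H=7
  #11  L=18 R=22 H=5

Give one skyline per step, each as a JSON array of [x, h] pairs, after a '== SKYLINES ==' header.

== SKYLINES ==
[[16,12],[18,0]]
[[10,11],[16,12],[18,0]]
[[10,11],[16,12],[18,0],[44,11],[45,0]]
[[10,11],[16,12],[18,0],[44,11],[45,17],[48,0]]
[[10,11],[16,12],[18,0],[44,11],[45,17],[48,11],[49,0]]
[[10,11],[16,12],[18,0],[39,17],[44,11],[45,17],[48,11],[49,0]]
[[10,11],[16,12],[18,0],[39,17],[44,11],[45,17],[49,0]]
[[10,11],[16,12],[18,4],[32,0],[39,17],[44,11],[45,17],[49,0]]
[[10,11],[16,12],[18,4],[32,0],[39,17],[49,0]]
[[10,11],[16,12],[18,4],[24,7],[34,0],[39,17],[49,0]]
[[10,11],[16,12],[18,5],[22,4],[24,7],[34,0],[39,17],[49,0]]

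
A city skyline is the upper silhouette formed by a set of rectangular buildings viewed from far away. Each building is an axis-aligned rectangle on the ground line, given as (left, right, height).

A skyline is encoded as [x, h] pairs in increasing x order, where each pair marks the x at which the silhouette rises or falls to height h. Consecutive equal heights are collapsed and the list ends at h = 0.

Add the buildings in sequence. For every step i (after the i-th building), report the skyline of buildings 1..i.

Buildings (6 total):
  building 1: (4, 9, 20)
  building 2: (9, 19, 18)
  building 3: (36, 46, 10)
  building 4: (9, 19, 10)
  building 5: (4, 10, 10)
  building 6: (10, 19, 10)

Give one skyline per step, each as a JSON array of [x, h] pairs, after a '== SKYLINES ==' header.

== SKYLINES ==
[[4,20],[9,0]]
[[4,20],[9,18],[19,0]]
[[4,20],[9,18],[19,0],[36,10],[46,0]]
[[4,20],[9,18],[19,0],[36,10],[46,0]]
[[4,20],[9,18],[19,0],[36,10],[46,0]]
[[4,20],[9,18],[19,0],[36,10],[46,0]]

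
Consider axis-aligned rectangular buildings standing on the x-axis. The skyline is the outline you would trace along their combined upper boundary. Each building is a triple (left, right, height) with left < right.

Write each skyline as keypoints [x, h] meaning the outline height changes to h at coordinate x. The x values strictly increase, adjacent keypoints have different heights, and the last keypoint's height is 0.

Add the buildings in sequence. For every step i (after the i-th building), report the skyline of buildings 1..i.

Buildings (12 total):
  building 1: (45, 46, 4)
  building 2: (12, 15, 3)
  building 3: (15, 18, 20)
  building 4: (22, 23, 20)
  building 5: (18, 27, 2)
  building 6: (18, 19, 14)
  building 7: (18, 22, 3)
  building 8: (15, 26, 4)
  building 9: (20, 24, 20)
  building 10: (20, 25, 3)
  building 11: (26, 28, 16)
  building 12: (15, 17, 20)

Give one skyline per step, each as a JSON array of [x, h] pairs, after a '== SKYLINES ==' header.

== SKYLINES ==
[[45,4],[46,0]]
[[12,3],[15,0],[45,4],[46,0]]
[[12,3],[15,20],[18,0],[45,4],[46,0]]
[[12,3],[15,20],[18,0],[22,20],[23,0],[45,4],[46,0]]
[[12,3],[15,20],[18,2],[22,20],[23,2],[27,0],[45,4],[46,0]]
[[12,3],[15,20],[18,14],[19,2],[22,20],[23,2],[27,0],[45,4],[46,0]]
[[12,3],[15,20],[18,14],[19,3],[22,20],[23,2],[27,0],[45,4],[46,0]]
[[12,3],[15,20],[18,14],[19,4],[22,20],[23,4],[26,2],[27,0],[45,4],[46,0]]
[[12,3],[15,20],[18,14],[19,4],[20,20],[24,4],[26,2],[27,0],[45,4],[46,0]]
[[12,3],[15,20],[18,14],[19,4],[20,20],[24,4],[26,2],[27,0],[45,4],[46,0]]
[[12,3],[15,20],[18,14],[19,4],[20,20],[24,4],[26,16],[28,0],[45,4],[46,0]]
[[12,3],[15,20],[18,14],[19,4],[20,20],[24,4],[26,16],[28,0],[45,4],[46,0]]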